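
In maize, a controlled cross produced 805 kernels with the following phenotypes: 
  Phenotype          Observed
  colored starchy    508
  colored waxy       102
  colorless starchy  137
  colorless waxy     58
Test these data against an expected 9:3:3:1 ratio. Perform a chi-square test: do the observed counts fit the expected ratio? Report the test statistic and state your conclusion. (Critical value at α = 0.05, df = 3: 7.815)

25.054; not consistent

The 9:3:3:1 ratio has 16 parts, so with N = 805 the expected counts are:
  colored starchy: 805 × 9/16 = 452.8125
  colored waxy: 805 × 3/16 = 150.9375
  colorless starchy: 805 × 3/16 = 150.9375
  colorless waxy: 805 × 1/16 = 50.3125
χ² = Σ (O − E)² / E
  colored starchy: (508 − 452.8125)² / 452.8125 = 6.7261
  colored waxy: (102 − 150.9375)² / 150.9375 = 15.8667
  colorless starchy: (137 − 150.9375)² / 150.9375 = 1.2870
  colorless waxy: (58 − 50.3125)² / 50.3125 = 1.1746
χ² = 6.7261 + 15.8667 + 1.2870 + 1.1746 = 25.0544 ≈ 25.054
Degrees of freedom = 4 − 1 = 3; critical value at α = 0.05 is 7.815.
Since 25.054 > 7.815, we reject the null hypothesis — the data do not fit the 9:3:3:1 ratio.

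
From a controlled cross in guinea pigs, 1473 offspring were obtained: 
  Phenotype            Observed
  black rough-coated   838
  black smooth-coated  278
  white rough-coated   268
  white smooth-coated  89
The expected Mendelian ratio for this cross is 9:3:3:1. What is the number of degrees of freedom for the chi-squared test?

3

A goodness-of-fit test with 4 phenotype classes has df = 4 − 1 = 3.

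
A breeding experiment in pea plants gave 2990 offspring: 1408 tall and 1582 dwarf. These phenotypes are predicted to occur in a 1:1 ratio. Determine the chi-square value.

10.126

Under the 1:1 hypothesis (Σ ratio = 2, N = 2990):
  tall: 2990 × 1/2 = 1495
  dwarf: 2990 × 1/2 = 1495
χ² = Σ (O − E)² / E
  tall: (1408 − 1495)² / 1495 = 5.0629
  dwarf: (1582 − 1495)² / 1495 = 5.0629
χ² = 5.0629 + 5.0629 = 10.1258 ≈ 10.126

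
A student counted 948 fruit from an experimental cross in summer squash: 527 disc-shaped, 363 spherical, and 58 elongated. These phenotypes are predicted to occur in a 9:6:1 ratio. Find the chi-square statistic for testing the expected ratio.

Under the 9:6:1 hypothesis (Σ ratio = 16, N = 948):
  disc-shaped: 948 × 9/16 = 533.25
  spherical: 948 × 6/16 = 355.5
  elongated: 948 × 1/16 = 59.25
χ² = Σ (O − E)² / E
  disc-shaped: (527 − 533.25)² / 533.25 = 0.0733
  spherical: (363 − 355.5)² / 355.5 = 0.1582
  elongated: (58 − 59.25)² / 59.25 = 0.0264
χ² = 0.0733 + 0.1582 + 0.0264 = 0.2579 ≈ 0.258

0.258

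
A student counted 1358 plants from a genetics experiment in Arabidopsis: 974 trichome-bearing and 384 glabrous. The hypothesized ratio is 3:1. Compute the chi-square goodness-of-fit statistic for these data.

7.777

Expected counts for N = 1358 under a 3:1 ratio (total parts = 4):
  trichome-bearing: 1358 × 3/4 = 1018.5
  glabrous: 1358 × 1/4 = 339.5
χ² = Σ (O − E)² / E
  trichome-bearing: (974 − 1018.5)² / 1018.5 = 1.9443
  glabrous: (384 − 339.5)² / 339.5 = 5.8328
χ² = 1.9443 + 5.8328 = 7.7771 ≈ 7.777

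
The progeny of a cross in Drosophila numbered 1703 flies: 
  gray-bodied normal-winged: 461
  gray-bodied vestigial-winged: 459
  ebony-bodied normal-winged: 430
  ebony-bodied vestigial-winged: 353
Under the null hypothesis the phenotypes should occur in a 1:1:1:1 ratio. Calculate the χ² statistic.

Total ratio parts = 4. Expected numbers out of 1703:
  gray-bodied normal-winged: 1703 × 1/4 = 425.75
  gray-bodied vestigial-winged: 1703 × 1/4 = 425.75
  ebony-bodied normal-winged: 1703 × 1/4 = 425.75
  ebony-bodied vestigial-winged: 1703 × 1/4 = 425.75
χ² = Σ (O − E)² / E
  gray-bodied normal-winged: (461 − 425.75)² / 425.75 = 2.9185
  gray-bodied vestigial-winged: (459 − 425.75)² / 425.75 = 2.5967
  ebony-bodied normal-winged: (430 − 425.75)² / 425.75 = 0.0424
  ebony-bodied vestigial-winged: (353 − 425.75)² / 425.75 = 12.4312
χ² = 2.9185 + 2.5967 + 0.0424 + 12.4312 = 17.9888 ≈ 17.989

17.989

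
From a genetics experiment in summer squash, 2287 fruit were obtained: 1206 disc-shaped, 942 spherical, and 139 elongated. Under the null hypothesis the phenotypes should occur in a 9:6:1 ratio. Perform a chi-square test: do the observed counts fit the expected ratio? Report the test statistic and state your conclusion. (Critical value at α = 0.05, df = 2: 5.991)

13.439; not consistent

Expected counts for N = 2287 under a 9:6:1 ratio (total parts = 16):
  disc-shaped: 2287 × 9/16 = 1286.4375
  spherical: 2287 × 6/16 = 857.625
  elongated: 2287 × 1/16 = 142.9375
χ² = Σ (O − E)² / E
  disc-shaped: (1206 − 1286.4375)² / 1286.4375 = 5.0295
  spherical: (942 − 857.625)² / 857.625 = 8.3010
  elongated: (139 − 142.9375)² / 142.9375 = 0.1085
χ² = 5.0295 + 8.3010 + 0.1085 = 13.439
Degrees of freedom = 3 − 1 = 2; critical value at α = 0.05 is 5.991.
Since 13.439 > 5.991, we reject the null hypothesis — the data do not fit the 9:6:1 ratio.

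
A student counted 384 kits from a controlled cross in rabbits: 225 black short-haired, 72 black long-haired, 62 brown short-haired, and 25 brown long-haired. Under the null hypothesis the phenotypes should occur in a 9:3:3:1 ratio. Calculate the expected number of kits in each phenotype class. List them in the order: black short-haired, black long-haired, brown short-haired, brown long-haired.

Under the 9:3:3:1 hypothesis (Σ ratio = 16, N = 384):
  black short-haired: 384 × 9/16 = 216
  black long-haired: 384 × 3/16 = 72
  brown short-haired: 384 × 3/16 = 72
  brown long-haired: 384 × 1/16 = 24

216, 72, 72, 24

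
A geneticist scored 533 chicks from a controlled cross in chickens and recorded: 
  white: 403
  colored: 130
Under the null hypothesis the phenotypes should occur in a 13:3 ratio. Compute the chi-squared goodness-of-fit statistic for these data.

Total ratio parts = 16. Expected numbers out of 533:
  white: 533 × 13/16 = 433.0625
  colored: 533 × 3/16 = 99.9375
χ² = Σ (O − E)² / E
  white: (403 − 433.0625)² / 433.0625 = 2.0869
  colored: (130 − 99.9375)² / 99.9375 = 9.0432
χ² = 2.0869 + 9.0432 = 11.1301 ≈ 11.130

11.130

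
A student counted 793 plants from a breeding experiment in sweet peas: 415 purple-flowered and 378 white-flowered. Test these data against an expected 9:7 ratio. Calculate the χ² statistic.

Under the 9:7 hypothesis (Σ ratio = 16, N = 793):
  purple-flowered: 793 × 9/16 = 446.0625
  white-flowered: 793 × 7/16 = 346.9375
χ² = Σ (O − E)² / E
  purple-flowered: (415 − 446.0625)² / 446.0625 = 2.1631
  white-flowered: (378 − 346.9375)² / 346.9375 = 2.7811
χ² = 2.1631 + 2.7811 = 4.9442 ≈ 4.944

4.944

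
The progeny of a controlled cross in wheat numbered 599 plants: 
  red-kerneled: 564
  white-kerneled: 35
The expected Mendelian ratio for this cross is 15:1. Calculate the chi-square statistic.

0.169

Total ratio parts = 16. Expected numbers out of 599:
  red-kerneled: 599 × 15/16 = 561.5625
  white-kerneled: 599 × 1/16 = 37.4375
χ² = Σ (O − E)² / E
  red-kerneled: (564 − 561.5625)² / 561.5625 = 0.0106
  white-kerneled: (35 − 37.4375)² / 37.4375 = 0.1587
χ² = 0.0106 + 0.1587 = 0.1693 ≈ 0.169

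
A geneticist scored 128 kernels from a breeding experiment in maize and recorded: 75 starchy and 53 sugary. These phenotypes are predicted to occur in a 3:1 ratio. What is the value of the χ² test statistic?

18.375

The 3:1 ratio has 4 parts, so with N = 128 the expected counts are:
  starchy: 128 × 3/4 = 96
  sugary: 128 × 1/4 = 32
χ² = Σ (O − E)² / E
  starchy: (75 − 96)² / 96 = 4.5938
  sugary: (53 − 32)² / 32 = 13.7812
χ² = 4.5938 + 13.7812 = 18.375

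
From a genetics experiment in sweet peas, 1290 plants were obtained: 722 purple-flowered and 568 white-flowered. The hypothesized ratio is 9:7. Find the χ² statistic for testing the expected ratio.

0.041

The 9:7 ratio has 16 parts, so with N = 1290 the expected counts are:
  purple-flowered: 1290 × 9/16 = 725.625
  white-flowered: 1290 × 7/16 = 564.375
χ² = Σ (O − E)² / E
  purple-flowered: (722 − 725.625)² / 725.625 = 0.0181
  white-flowered: (568 − 564.375)² / 564.375 = 0.0233
χ² = 0.0181 + 0.0233 = 0.0414 ≈ 0.041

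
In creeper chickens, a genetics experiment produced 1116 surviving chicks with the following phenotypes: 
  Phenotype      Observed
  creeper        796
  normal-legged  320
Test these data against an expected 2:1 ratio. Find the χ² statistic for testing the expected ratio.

The 2:1 ratio has 3 parts, so with N = 1116 the expected counts are:
  creeper: 1116 × 2/3 = 744
  normal-legged: 1116 × 1/3 = 372
χ² = Σ (O − E)² / E
  creeper: (796 − 744)² / 744 = 3.6344
  normal-legged: (320 − 372)² / 372 = 7.2688
χ² = 3.6344 + 7.2688 = 10.9032 ≈ 10.903

10.903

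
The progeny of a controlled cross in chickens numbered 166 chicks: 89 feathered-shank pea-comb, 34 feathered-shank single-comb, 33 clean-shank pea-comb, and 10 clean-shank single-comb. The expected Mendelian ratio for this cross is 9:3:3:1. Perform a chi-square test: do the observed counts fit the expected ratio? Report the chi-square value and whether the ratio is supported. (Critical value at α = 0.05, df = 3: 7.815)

0.597; consistent

The 9:3:3:1 ratio has 16 parts, so with N = 166 the expected counts are:
  feathered-shank pea-comb: 166 × 9/16 = 93.375
  feathered-shank single-comb: 166 × 3/16 = 31.125
  clean-shank pea-comb: 166 × 3/16 = 31.125
  clean-shank single-comb: 166 × 1/16 = 10.375
χ² = Σ (O − E)² / E
  feathered-shank pea-comb: (89 − 93.375)² / 93.375 = 0.2050
  feathered-shank single-comb: (34 − 31.125)² / 31.125 = 0.2656
  clean-shank pea-comb: (33 − 31.125)² / 31.125 = 0.1130
  clean-shank single-comb: (10 − 10.375)² / 10.375 = 0.0136
χ² = 0.2050 + 0.2656 + 0.1130 + 0.0136 = 0.5972 ≈ 0.597
Degrees of freedom = 4 − 1 = 3; critical value at α = 0.05 is 7.815.
Since 0.597 < 7.815, we fail to reject the null hypothesis — the data are consistent with the 9:3:3:1 ratio.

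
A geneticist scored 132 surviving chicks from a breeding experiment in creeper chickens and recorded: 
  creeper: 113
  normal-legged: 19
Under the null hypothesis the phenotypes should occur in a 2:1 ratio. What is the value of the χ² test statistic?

21.307

The 2:1 ratio has 3 parts, so with N = 132 the expected counts are:
  creeper: 132 × 2/3 = 88
  normal-legged: 132 × 1/3 = 44
χ² = Σ (O − E)² / E
  creeper: (113 − 88)² / 88 = 7.1023
  normal-legged: (19 − 44)² / 44 = 14.2045
χ² = 7.1023 + 14.2045 = 21.3068 ≈ 21.307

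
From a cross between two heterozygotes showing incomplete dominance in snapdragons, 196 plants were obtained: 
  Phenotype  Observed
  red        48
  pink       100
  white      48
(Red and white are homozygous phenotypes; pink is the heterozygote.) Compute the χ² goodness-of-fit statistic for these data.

0.082

With incomplete dominance, a heterozygote × heterozygote cross gives a 1:2:1 phenotypic ratio.
The 1:2:1 ratio has 4 parts, so with N = 196 the expected counts are:
  red: 196 × 1/4 = 49
  pink: 196 × 2/4 = 98
  white: 196 × 1/4 = 49
χ² = Σ (O − E)² / E
  red: (48 − 49)² / 49 = 0.0204
  pink: (100 − 98)² / 98 = 0.0408
  white: (48 − 49)² / 49 = 0.0204
χ² = 0.0204 + 0.0408 + 0.0204 = 0.0816 ≈ 0.082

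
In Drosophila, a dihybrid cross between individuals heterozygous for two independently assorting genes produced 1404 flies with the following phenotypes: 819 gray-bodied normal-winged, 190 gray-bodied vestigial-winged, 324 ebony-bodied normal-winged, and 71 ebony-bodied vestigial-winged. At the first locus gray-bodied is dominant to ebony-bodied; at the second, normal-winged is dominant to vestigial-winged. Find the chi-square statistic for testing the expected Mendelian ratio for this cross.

A dihybrid F₂ with independent assortment and complete dominance at both loci gives a 9:3:3:1 phenotypic ratio.
Under the 9:3:3:1 hypothesis (Σ ratio = 16, N = 1404):
  gray-bodied normal-winged: 1404 × 9/16 = 789.75
  gray-bodied vestigial-winged: 1404 × 3/16 = 263.25
  ebony-bodied normal-winged: 1404 × 3/16 = 263.25
  ebony-bodied vestigial-winged: 1404 × 1/16 = 87.75
χ² = Σ (O − E)² / E
  gray-bodied normal-winged: (819 − 789.75)² / 789.75 = 1.0833
  gray-bodied vestigial-winged: (190 − 263.25)² / 263.25 = 20.3820
  ebony-bodied normal-winged: (324 − 263.25)² / 263.25 = 14.0192
  ebony-bodied vestigial-winged: (71 − 87.75)² / 87.75 = 3.1973
χ² = 1.0833 + 20.3820 + 14.0192 + 3.1973 = 38.6818 ≈ 38.682

38.682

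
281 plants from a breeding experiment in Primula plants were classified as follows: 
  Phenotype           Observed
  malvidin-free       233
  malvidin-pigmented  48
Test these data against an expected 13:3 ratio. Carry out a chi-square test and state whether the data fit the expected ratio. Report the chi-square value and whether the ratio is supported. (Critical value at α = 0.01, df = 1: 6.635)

Under the 13:3 hypothesis (Σ ratio = 16, N = 281):
  malvidin-free: 281 × 13/16 = 228.3125
  malvidin-pigmented: 281 × 3/16 = 52.6875
χ² = Σ (O − E)² / E
  malvidin-free: (233 − 228.3125)² / 228.3125 = 0.0962
  malvidin-pigmented: (48 − 52.6875)² / 52.6875 = 0.4170
χ² = 0.0962 + 0.4170 = 0.5132 ≈ 0.513
Degrees of freedom = 2 − 1 = 1; critical value at α = 0.01 is 6.635.
Since 0.513 < 6.635, we fail to reject the null hypothesis — the data are consistent with the 13:3 ratio.

0.513; consistent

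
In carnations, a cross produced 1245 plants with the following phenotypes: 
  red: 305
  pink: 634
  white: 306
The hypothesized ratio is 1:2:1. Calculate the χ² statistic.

Expected counts for N = 1245 under a 1:2:1 ratio (total parts = 4):
  red: 1245 × 1/4 = 311.25
  pink: 1245 × 2/4 = 622.5
  white: 1245 × 1/4 = 311.25
χ² = Σ (O − E)² / E
  red: (305 − 311.25)² / 311.25 = 0.1255
  pink: (634 − 622.5)² / 622.5 = 0.2124
  white: (306 − 311.25)² / 311.25 = 0.0886
χ² = 0.1255 + 0.2124 + 0.0886 = 0.4265 ≈ 0.427

0.427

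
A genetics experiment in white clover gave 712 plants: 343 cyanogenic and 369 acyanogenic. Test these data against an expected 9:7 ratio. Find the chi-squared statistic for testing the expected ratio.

Under the 9:7 hypothesis (Σ ratio = 16, N = 712):
  cyanogenic: 712 × 9/16 = 400.5
  acyanogenic: 712 × 7/16 = 311.5
χ² = Σ (O − E)² / E
  cyanogenic: (343 − 400.5)² / 400.5 = 8.2553
  acyanogenic: (369 − 311.5)² / 311.5 = 10.6140
χ² = 8.2553 + 10.6140 = 18.8693 ≈ 18.869

18.869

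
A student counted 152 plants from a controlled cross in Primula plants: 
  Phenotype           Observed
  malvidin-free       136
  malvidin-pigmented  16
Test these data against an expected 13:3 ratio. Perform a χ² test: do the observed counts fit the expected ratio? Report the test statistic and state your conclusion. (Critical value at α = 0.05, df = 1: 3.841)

6.748; not consistent

Expected counts for N = 152 under a 13:3 ratio (total parts = 16):
  malvidin-free: 152 × 13/16 = 123.5
  malvidin-pigmented: 152 × 3/16 = 28.5
χ² = Σ (O − E)² / E
  malvidin-free: (136 − 123.5)² / 123.5 = 1.2652
  malvidin-pigmented: (16 − 28.5)² / 28.5 = 5.4825
χ² = 1.2652 + 5.4825 = 6.7477 ≈ 6.748
Degrees of freedom = 2 − 1 = 1; critical value at α = 0.05 is 3.841.
Since 6.748 > 3.841, we reject the null hypothesis — the data do not fit the 13:3 ratio.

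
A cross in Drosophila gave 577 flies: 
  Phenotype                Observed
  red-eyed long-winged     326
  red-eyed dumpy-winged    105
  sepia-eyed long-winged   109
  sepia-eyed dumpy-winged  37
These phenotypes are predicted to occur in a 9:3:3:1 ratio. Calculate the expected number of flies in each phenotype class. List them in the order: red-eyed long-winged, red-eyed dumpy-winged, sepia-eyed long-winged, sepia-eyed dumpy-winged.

The 9:3:3:1 ratio has 16 parts, so with N = 577 the expected counts are:
  red-eyed long-winged: 577 × 9/16 = 324.5625
  red-eyed dumpy-winged: 577 × 3/16 = 108.1875
  sepia-eyed long-winged: 577 × 3/16 = 108.1875
  sepia-eyed dumpy-winged: 577 × 1/16 = 36.0625

324.5625, 108.1875, 108.1875, 36.0625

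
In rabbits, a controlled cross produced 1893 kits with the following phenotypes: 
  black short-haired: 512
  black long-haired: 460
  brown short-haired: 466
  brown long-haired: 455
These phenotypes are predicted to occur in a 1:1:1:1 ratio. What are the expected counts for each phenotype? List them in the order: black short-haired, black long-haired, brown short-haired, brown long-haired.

Total ratio parts = 4. Expected numbers out of 1893:
  black short-haired: 1893 × 1/4 = 473.25
  black long-haired: 1893 × 1/4 = 473.25
  brown short-haired: 1893 × 1/4 = 473.25
  brown long-haired: 1893 × 1/4 = 473.25

473.25, 473.25, 473.25, 473.25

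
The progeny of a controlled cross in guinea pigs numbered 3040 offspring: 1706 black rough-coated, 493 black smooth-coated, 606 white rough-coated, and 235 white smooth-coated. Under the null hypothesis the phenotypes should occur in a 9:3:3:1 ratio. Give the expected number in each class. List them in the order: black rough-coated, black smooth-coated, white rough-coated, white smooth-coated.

1710, 570, 570, 190

The 9:3:3:1 ratio has 16 parts, so with N = 3040 the expected counts are:
  black rough-coated: 3040 × 9/16 = 1710
  black smooth-coated: 3040 × 3/16 = 570
  white rough-coated: 3040 × 3/16 = 570
  white smooth-coated: 3040 × 1/16 = 190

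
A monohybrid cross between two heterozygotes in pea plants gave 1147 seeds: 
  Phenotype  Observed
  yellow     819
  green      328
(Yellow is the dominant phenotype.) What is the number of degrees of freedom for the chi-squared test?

For a monohybrid cross between heterozygotes with complete dominance, the expected phenotypic ratio is 3:1.
A goodness-of-fit test with 2 phenotype classes has df = 2 − 1 = 1.

1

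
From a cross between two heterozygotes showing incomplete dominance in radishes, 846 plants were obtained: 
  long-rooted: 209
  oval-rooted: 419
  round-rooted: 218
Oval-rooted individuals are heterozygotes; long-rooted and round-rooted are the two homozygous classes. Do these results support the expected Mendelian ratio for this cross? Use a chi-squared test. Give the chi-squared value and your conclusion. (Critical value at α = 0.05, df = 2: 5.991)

0.267; consistent

With incomplete dominance, a heterozygote × heterozygote cross gives a 1:2:1 phenotypic ratio.
Total ratio parts = 4. Expected numbers out of 846:
  long-rooted: 846 × 1/4 = 211.5
  oval-rooted: 846 × 2/4 = 423
  round-rooted: 846 × 1/4 = 211.5
χ² = Σ (O − E)² / E
  long-rooted: (209 − 211.5)² / 211.5 = 0.0296
  oval-rooted: (419 − 423)² / 423 = 0.0378
  round-rooted: (218 − 211.5)² / 211.5 = 0.1998
χ² = 0.0296 + 0.0378 + 0.1998 = 0.2672 ≈ 0.267
Degrees of freedom = 3 − 1 = 2; critical value at α = 0.05 is 5.991.
Since 0.267 < 5.991, we fail to reject the null hypothesis — the data are consistent with the 1:2:1 ratio.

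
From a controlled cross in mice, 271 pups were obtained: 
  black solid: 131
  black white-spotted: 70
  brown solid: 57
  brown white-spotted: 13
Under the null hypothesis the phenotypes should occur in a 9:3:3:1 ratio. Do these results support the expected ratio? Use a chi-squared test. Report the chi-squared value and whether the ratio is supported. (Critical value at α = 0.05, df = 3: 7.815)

Total ratio parts = 16. Expected numbers out of 271:
  black solid: 271 × 9/16 = 152.4375
  black white-spotted: 271 × 3/16 = 50.8125
  brown solid: 271 × 3/16 = 50.8125
  brown white-spotted: 271 × 1/16 = 16.9375
χ² = Σ (O − E)² / E
  black solid: (131 − 152.4375)² / 152.4375 = 3.0148
  black white-spotted: (70 − 50.8125)² / 50.8125 = 7.2455
  brown solid: (57 − 50.8125)² / 50.8125 = 0.7535
  brown white-spotted: (13 − 16.9375)² / 16.9375 = 0.9154
χ² = 3.0148 + 7.2455 + 0.7535 + 0.9154 = 11.9292 ≈ 11.929
Degrees of freedom = 4 − 1 = 3; critical value at α = 0.05 is 7.815.
Since 11.929 > 7.815, we reject the null hypothesis — the data do not fit the 9:3:3:1 ratio.

11.929; not consistent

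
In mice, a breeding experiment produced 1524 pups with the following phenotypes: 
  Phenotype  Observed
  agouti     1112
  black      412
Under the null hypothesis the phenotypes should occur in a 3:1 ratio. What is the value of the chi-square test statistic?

3.363

Expected counts for N = 1524 under a 3:1 ratio (total parts = 4):
  agouti: 1524 × 3/4 = 1143
  black: 1524 × 1/4 = 381
χ² = Σ (O − E)² / E
  agouti: (1112 − 1143)² / 1143 = 0.8408
  black: (412 − 381)² / 381 = 2.5223
χ² = 0.8408 + 2.5223 = 3.3631 ≈ 3.363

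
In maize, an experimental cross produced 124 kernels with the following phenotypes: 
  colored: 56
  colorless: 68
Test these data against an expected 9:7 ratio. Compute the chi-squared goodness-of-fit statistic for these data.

6.196

Total ratio parts = 16. Expected numbers out of 124:
  colored: 124 × 9/16 = 69.75
  colorless: 124 × 7/16 = 54.25
χ² = Σ (O − E)² / E
  colored: (56 − 69.75)² / 69.75 = 2.7106
  colorless: (68 − 54.25)² / 54.25 = 3.4850
χ² = 2.7106 + 3.4850 = 6.1956 ≈ 6.196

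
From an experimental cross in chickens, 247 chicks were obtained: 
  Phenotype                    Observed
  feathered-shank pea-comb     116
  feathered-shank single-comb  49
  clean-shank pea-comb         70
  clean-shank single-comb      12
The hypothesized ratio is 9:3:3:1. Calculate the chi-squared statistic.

16.824

Under the 9:3:3:1 hypothesis (Σ ratio = 16, N = 247):
  feathered-shank pea-comb: 247 × 9/16 = 138.9375
  feathered-shank single-comb: 247 × 3/16 = 46.3125
  clean-shank pea-comb: 247 × 3/16 = 46.3125
  clean-shank single-comb: 247 × 1/16 = 15.4375
χ² = Σ (O − E)² / E
  feathered-shank pea-comb: (116 − 138.9375)² / 138.9375 = 3.7868
  feathered-shank single-comb: (49 − 46.3125)² / 46.3125 = 0.1560
  clean-shank pea-comb: (70 − 46.3125)² / 46.3125 = 12.1155
  clean-shank single-comb: (12 − 15.4375)² / 15.4375 = 0.7654
χ² = 3.7868 + 0.1560 + 12.1155 + 0.7654 = 16.8237 ≈ 16.824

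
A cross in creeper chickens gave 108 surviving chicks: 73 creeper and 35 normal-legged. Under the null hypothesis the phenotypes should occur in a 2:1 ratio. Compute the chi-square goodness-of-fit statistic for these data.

0.042

The 2:1 ratio has 3 parts, so with N = 108 the expected counts are:
  creeper: 108 × 2/3 = 72
  normal-legged: 108 × 1/3 = 36
χ² = Σ (O − E)² / E
  creeper: (73 − 72)² / 72 = 0.0139
  normal-legged: (35 − 36)² / 36 = 0.0278
χ² = 0.0139 + 0.0278 = 0.0417 ≈ 0.042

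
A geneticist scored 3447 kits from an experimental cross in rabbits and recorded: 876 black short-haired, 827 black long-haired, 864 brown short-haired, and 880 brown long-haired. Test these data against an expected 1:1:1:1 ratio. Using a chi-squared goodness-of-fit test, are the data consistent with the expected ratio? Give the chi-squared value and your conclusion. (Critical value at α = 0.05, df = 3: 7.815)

2.029; consistent

The 1:1:1:1 ratio has 4 parts, so with N = 3447 the expected counts are:
  black short-haired: 3447 × 1/4 = 861.75
  black long-haired: 3447 × 1/4 = 861.75
  brown short-haired: 3447 × 1/4 = 861.75
  brown long-haired: 3447 × 1/4 = 861.75
χ² = Σ (O − E)² / E
  black short-haired: (876 − 861.75)² / 861.75 = 0.2356
  black long-haired: (827 − 861.75)² / 861.75 = 1.4013
  brown short-haired: (864 − 861.75)² / 861.75 = 0.0059
  brown long-haired: (880 − 861.75)² / 861.75 = 0.3865
χ² = 0.2356 + 1.4013 + 0.0059 + 0.3865 = 2.0293 ≈ 2.029
Degrees of freedom = 4 − 1 = 3; critical value at α = 0.05 is 7.815.
Since 2.029 < 7.815, we fail to reject the null hypothesis — the data are consistent with the 1:1:1:1 ratio.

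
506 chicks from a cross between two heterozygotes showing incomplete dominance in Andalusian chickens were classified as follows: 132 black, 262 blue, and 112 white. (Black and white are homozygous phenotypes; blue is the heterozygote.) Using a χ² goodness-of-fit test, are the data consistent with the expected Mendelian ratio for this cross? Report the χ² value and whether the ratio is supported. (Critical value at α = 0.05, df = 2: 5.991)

2.221; consistent

With incomplete dominance, a heterozygote × heterozygote cross gives a 1:2:1 phenotypic ratio.
Total ratio parts = 4. Expected numbers out of 506:
  black: 506 × 1/4 = 126.5
  blue: 506 × 2/4 = 253
  white: 506 × 1/4 = 126.5
χ² = Σ (O − E)² / E
  black: (132 − 126.5)² / 126.5 = 0.2391
  blue: (262 − 253)² / 253 = 0.3202
  white: (112 − 126.5)² / 126.5 = 1.6621
χ² = 0.2391 + 0.3202 + 1.6621 = 2.2214 ≈ 2.221
Degrees of freedom = 3 − 1 = 2; critical value at α = 0.05 is 5.991.
Since 2.221 < 5.991, we fail to reject the null hypothesis — the data are consistent with the 1:2:1 ratio.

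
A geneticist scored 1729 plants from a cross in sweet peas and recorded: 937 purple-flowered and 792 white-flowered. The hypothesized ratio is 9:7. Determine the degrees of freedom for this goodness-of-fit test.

1

A goodness-of-fit test with 2 phenotype classes has df = 2 − 1 = 1.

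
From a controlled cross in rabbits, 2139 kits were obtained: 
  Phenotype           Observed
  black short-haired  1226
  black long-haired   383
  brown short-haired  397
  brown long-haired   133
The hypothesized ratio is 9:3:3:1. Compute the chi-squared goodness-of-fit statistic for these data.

Total ratio parts = 16. Expected numbers out of 2139:
  black short-haired: 2139 × 9/16 = 1203.1875
  black long-haired: 2139 × 3/16 = 401.0625
  brown short-haired: 2139 × 3/16 = 401.0625
  brown long-haired: 2139 × 1/16 = 133.6875
χ² = Σ (O − E)² / E
  black short-haired: (1226 − 1203.1875)² / 1203.1875 = 0.4325
  black long-haired: (383 − 401.0625)² / 401.0625 = 0.8135
  brown short-haired: (397 − 401.0625)² / 401.0625 = 0.0412
  brown long-haired: (133 − 133.6875)² / 133.6875 = 0.0035
χ² = 0.4325 + 0.8135 + 0.0412 + 0.0035 = 1.2907 ≈ 1.291

1.291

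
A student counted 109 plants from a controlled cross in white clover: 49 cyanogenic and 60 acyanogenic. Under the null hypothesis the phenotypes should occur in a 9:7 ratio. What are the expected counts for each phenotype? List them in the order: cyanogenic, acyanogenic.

The 9:7 ratio has 16 parts, so with N = 109 the expected counts are:
  cyanogenic: 109 × 9/16 = 61.3125
  acyanogenic: 109 × 7/16 = 47.6875

61.3125, 47.6875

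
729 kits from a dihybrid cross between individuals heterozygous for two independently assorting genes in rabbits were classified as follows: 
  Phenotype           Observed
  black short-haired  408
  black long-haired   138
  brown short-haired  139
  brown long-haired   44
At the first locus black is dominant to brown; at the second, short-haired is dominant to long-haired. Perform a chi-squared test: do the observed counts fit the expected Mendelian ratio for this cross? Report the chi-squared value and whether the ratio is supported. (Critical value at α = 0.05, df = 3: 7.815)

A dihybrid F₂ with independent assortment and complete dominance at both loci gives a 9:3:3:1 phenotypic ratio.
Under the 9:3:3:1 hypothesis (Σ ratio = 16, N = 729):
  black short-haired: 729 × 9/16 = 410.0625
  black long-haired: 729 × 3/16 = 136.6875
  brown short-haired: 729 × 3/16 = 136.6875
  brown long-haired: 729 × 1/16 = 45.5625
χ² = Σ (O − E)² / E
  black short-haired: (408 − 410.0625)² / 410.0625 = 0.0104
  black long-haired: (138 − 136.6875)² / 136.6875 = 0.0126
  brown short-haired: (139 − 136.6875)² / 136.6875 = 0.0391
  brown long-haired: (44 − 45.5625)² / 45.5625 = 0.0536
χ² = 0.0104 + 0.0126 + 0.0391 + 0.0536 = 0.1157 ≈ 0.116
Degrees of freedom = 4 − 1 = 3; critical value at α = 0.05 is 7.815.
Since 0.116 < 7.815, we fail to reject the null hypothesis — the data are consistent with the 9:3:3:1 ratio.

0.116; consistent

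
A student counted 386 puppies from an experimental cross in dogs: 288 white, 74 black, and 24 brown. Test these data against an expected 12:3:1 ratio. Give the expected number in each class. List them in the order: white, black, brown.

Total ratio parts = 16. Expected numbers out of 386:
  white: 386 × 12/16 = 289.5
  black: 386 × 3/16 = 72.375
  brown: 386 × 1/16 = 24.125

289.5, 72.375, 24.125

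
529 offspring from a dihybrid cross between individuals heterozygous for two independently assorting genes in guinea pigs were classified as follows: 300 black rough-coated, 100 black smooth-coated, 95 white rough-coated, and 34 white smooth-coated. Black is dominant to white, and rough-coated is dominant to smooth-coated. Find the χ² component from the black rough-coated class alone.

0.020

A dihybrid F₂ with independent assortment and complete dominance at both loci gives a 9:3:3:1 phenotypic ratio.
The 9:3:3:1 ratio has 16 parts, so with N = 529 the expected counts are:
  black rough-coated: 529 × 9/16 = 297.5625
  black smooth-coated: 529 × 3/16 = 99.1875
  white rough-coated: 529 × 3/16 = 99.1875
  white smooth-coated: 529 × 1/16 = 33.0625
Contribution of black rough-coated: (300 − 297.5625)² / 297.5625 = 0.0200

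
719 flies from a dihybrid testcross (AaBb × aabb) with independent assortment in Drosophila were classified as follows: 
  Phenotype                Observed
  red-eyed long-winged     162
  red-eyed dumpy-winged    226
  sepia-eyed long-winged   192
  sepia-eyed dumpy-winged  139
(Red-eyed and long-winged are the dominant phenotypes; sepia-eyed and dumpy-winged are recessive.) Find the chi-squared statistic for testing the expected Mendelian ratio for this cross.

23.726

A dihybrid testcross with independent assortment gives a 1:1:1:1 ratio.
Total ratio parts = 4. Expected numbers out of 719:
  red-eyed long-winged: 719 × 1/4 = 179.75
  red-eyed dumpy-winged: 719 × 1/4 = 179.75
  sepia-eyed long-winged: 719 × 1/4 = 179.75
  sepia-eyed dumpy-winged: 719 × 1/4 = 179.75
χ² = Σ (O − E)² / E
  red-eyed long-winged: (162 − 179.75)² / 179.75 = 1.7528
  red-eyed dumpy-winged: (226 − 179.75)² / 179.75 = 11.9002
  sepia-eyed long-winged: (192 − 179.75)² / 179.75 = 0.8348
  sepia-eyed dumpy-winged: (139 − 179.75)² / 179.75 = 9.2382
χ² = 1.7528 + 11.9002 + 0.8348 + 9.2382 = 23.726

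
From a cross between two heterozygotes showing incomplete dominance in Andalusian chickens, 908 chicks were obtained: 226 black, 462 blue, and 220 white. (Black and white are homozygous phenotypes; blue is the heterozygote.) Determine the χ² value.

With incomplete dominance, a heterozygote × heterozygote cross gives a 1:2:1 phenotypic ratio.
The 1:2:1 ratio has 4 parts, so with N = 908 the expected counts are:
  black: 908 × 1/4 = 227
  blue: 908 × 2/4 = 454
  white: 908 × 1/4 = 227
χ² = Σ (O − E)² / E
  black: (226 − 227)² / 227 = 0.0044
  blue: (462 − 454)² / 454 = 0.1410
  white: (220 − 227)² / 227 = 0.2159
χ² = 0.0044 + 0.1410 + 0.2159 = 0.3613 ≈ 0.361

0.361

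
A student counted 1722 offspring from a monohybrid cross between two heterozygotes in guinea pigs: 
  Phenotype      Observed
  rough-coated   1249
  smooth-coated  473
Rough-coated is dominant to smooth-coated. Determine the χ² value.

5.594

For a monohybrid cross between heterozygotes with complete dominance, the expected phenotypic ratio is 3:1.
Expected counts for N = 1722 under a 3:1 ratio (total parts = 4):
  rough-coated: 1722 × 3/4 = 1291.5
  smooth-coated: 1722 × 1/4 = 430.5
χ² = Σ (O − E)² / E
  rough-coated: (1249 − 1291.5)² / 1291.5 = 1.3986
  smooth-coated: (473 − 430.5)² / 430.5 = 4.1957
χ² = 1.3986 + 4.1957 = 5.5943 ≈ 5.594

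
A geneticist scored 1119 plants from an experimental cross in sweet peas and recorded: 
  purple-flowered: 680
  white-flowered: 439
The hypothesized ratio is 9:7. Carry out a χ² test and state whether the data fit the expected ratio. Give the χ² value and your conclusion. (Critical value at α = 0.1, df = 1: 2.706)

9.284; not consistent

Under the 9:7 hypothesis (Σ ratio = 16, N = 1119):
  purple-flowered: 1119 × 9/16 = 629.4375
  white-flowered: 1119 × 7/16 = 489.5625
χ² = Σ (O − E)² / E
  purple-flowered: (680 − 629.4375)² / 629.4375 = 4.0617
  white-flowered: (439 − 489.5625)² / 489.5625 = 5.2221
χ² = 4.0617 + 5.2221 = 9.2838 ≈ 9.284
Degrees of freedom = 2 − 1 = 1; critical value at α = 0.1 is 2.706.
Since 9.284 > 2.706, we reject the null hypothesis — the data do not fit the 9:7 ratio.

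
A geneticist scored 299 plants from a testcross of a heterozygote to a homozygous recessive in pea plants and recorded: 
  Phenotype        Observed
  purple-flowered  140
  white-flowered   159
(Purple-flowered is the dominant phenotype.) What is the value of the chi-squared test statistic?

A testcross of a heterozygote (Aa × aa) gives a 1:1 phenotypic ratio.
Total ratio parts = 2. Expected numbers out of 299:
  purple-flowered: 299 × 1/2 = 149.5
  white-flowered: 299 × 1/2 = 149.5
χ² = Σ (O − E)² / E
  purple-flowered: (140 − 149.5)² / 149.5 = 0.6037
  white-flowered: (159 − 149.5)² / 149.5 = 0.6037
χ² = 0.6037 + 0.6037 = 1.2074 ≈ 1.207

1.207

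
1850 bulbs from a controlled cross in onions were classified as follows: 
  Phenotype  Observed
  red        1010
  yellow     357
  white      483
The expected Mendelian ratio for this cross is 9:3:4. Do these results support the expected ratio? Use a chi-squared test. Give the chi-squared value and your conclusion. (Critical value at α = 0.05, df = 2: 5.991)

Under the 9:3:4 hypothesis (Σ ratio = 16, N = 1850):
  red: 1850 × 9/16 = 1040.625
  yellow: 1850 × 3/16 = 346.875
  white: 1850 × 4/16 = 462.5
χ² = Σ (O − E)² / E
  red: (1010 − 1040.625)² / 1040.625 = 0.9013
  yellow: (357 − 346.875)² / 346.875 = 0.2955
  white: (483 − 462.5)² / 462.5 = 0.9086
χ² = 0.9013 + 0.2955 + 0.9086 = 2.1054 ≈ 2.105
Degrees of freedom = 3 − 1 = 2; critical value at α = 0.05 is 5.991.
Since 2.105 < 5.991, we fail to reject the null hypothesis — the data are consistent with the 9:3:4 ratio.

2.105; consistent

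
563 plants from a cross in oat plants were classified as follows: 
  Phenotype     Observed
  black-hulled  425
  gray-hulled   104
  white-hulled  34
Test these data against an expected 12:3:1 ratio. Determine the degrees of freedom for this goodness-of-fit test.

2

A goodness-of-fit test with 3 phenotype classes has df = 3 − 1 = 2.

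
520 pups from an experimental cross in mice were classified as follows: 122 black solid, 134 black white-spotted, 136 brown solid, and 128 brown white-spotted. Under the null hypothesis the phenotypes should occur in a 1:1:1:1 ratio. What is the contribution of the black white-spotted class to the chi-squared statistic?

0.123

Expected counts for N = 520 under a 1:1:1:1 ratio (total parts = 4):
  black solid: 520 × 1/4 = 130
  black white-spotted: 520 × 1/4 = 130
  brown solid: 520 × 1/4 = 130
  brown white-spotted: 520 × 1/4 = 130
Contribution of black white-spotted: (134 − 130)² / 130 = 0.1231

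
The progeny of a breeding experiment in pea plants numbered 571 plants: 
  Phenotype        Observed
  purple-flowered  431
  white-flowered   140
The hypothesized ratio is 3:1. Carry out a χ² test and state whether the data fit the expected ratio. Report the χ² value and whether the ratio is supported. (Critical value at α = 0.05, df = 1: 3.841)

Expected counts for N = 571 under a 3:1 ratio (total parts = 4):
  purple-flowered: 571 × 3/4 = 428.25
  white-flowered: 571 × 1/4 = 142.75
χ² = Σ (O − E)² / E
  purple-flowered: (431 − 428.25)² / 428.25 = 0.0177
  white-flowered: (140 − 142.75)² / 142.75 = 0.0530
χ² = 0.0177 + 0.0530 = 0.0707 ≈ 0.071
Degrees of freedom = 2 − 1 = 1; critical value at α = 0.05 is 3.841.
Since 0.071 < 3.841, we fail to reject the null hypothesis — the data are consistent with the 3:1 ratio.

0.071; consistent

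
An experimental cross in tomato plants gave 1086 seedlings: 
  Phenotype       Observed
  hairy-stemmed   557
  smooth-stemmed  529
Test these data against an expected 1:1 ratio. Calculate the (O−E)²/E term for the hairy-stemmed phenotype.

Expected counts for N = 1086 under a 1:1 ratio (total parts = 2):
  hairy-stemmed: 1086 × 1/2 = 543
  smooth-stemmed: 1086 × 1/2 = 543
Contribution of hairy-stemmed: (557 − 543)² / 543 = 0.3610

0.361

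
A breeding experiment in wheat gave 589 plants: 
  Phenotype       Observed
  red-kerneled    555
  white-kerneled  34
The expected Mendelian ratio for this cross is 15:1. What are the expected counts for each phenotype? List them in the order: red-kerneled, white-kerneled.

552.1875, 36.8125

Under the 15:1 hypothesis (Σ ratio = 16, N = 589):
  red-kerneled: 589 × 15/16 = 552.1875
  white-kerneled: 589 × 1/16 = 36.8125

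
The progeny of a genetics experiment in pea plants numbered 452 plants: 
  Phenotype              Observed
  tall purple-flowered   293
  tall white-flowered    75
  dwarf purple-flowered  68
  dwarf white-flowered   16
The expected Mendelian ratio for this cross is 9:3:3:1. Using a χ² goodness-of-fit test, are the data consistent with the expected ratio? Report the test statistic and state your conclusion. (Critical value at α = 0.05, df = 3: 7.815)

15.650; not consistent

The 9:3:3:1 ratio has 16 parts, so with N = 452 the expected counts are:
  tall purple-flowered: 452 × 9/16 = 254.25
  tall white-flowered: 452 × 3/16 = 84.75
  dwarf purple-flowered: 452 × 3/16 = 84.75
  dwarf white-flowered: 452 × 1/16 = 28.25
χ² = Σ (O − E)² / E
  tall purple-flowered: (293 − 254.25)² / 254.25 = 5.9059
  tall white-flowered: (75 − 84.75)² / 84.75 = 1.1217
  dwarf purple-flowered: (68 − 84.75)² / 84.75 = 3.3105
  dwarf white-flowered: (16 − 28.25)² / 28.25 = 5.3119
χ² = 5.9059 + 1.1217 + 3.3105 + 5.3119 = 15.650
Degrees of freedom = 4 − 1 = 3; critical value at α = 0.05 is 7.815.
Since 15.650 > 7.815, we reject the null hypothesis — the data do not fit the 9:3:3:1 ratio.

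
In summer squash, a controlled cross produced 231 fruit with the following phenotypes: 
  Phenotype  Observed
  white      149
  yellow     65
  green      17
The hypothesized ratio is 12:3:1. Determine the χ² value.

The 12:3:1 ratio has 16 parts, so with N = 231 the expected counts are:
  white: 231 × 12/16 = 173.25
  yellow: 231 × 3/16 = 43.3125
  green: 231 × 1/16 = 14.4375
χ² = Σ (O − E)² / E
  white: (149 − 173.25)² / 173.25 = 3.3943
  yellow: (65 − 43.3125)² / 43.3125 = 10.8594
  green: (17 − 14.4375)² / 14.4375 = 0.4548
χ² = 3.3943 + 10.8594 + 0.4548 = 14.7085 ≈ 14.709

14.709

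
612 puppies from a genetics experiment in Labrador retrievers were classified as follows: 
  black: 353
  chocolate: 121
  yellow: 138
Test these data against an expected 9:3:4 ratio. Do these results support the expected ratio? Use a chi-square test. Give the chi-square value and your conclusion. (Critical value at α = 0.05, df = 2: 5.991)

The 9:3:4 ratio has 16 parts, so with N = 612 the expected counts are:
  black: 612 × 9/16 = 344.25
  chocolate: 612 × 3/16 = 114.75
  yellow: 612 × 4/16 = 153
χ² = Σ (O − E)² / E
  black: (353 − 344.25)² / 344.25 = 0.2224
  chocolate: (121 − 114.75)² / 114.75 = 0.3404
  yellow: (138 − 153)² / 153 = 1.4706
χ² = 0.2224 + 0.3404 + 1.4706 = 2.0334 ≈ 2.033
Degrees of freedom = 3 − 1 = 2; critical value at α = 0.05 is 5.991.
Since 2.033 < 5.991, we fail to reject the null hypothesis — the data are consistent with the 9:3:4 ratio.

2.033; consistent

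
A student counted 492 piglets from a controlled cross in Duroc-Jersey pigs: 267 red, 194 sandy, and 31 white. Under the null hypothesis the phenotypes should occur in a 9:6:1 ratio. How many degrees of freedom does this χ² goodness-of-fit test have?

2

A goodness-of-fit test with 3 phenotype classes has df = 3 − 1 = 2.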